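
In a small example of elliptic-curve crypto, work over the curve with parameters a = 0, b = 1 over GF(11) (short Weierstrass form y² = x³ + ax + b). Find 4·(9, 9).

Write Q = (9, 9).
Repeated addition: build up to 4Q.
2Q: tangent at (9, 9): λ = (3·9² + 0)/(2·9) ≡ 1/7. 7⁻¹ ≡ 8 (mod 11) since 7·8 = 56 ≡ 1, so λ ≡ 1·8 ≡ 8.
  x = λ² - 9 - 9 = 64 - 18 ≡ 2; y = λ·(9 - 2) - 9 ≡ 3. → (2, 3)
3Q: (2, 3) + (9, 9). λ = (9 - 3)/(9 - 2) ≡ 6/7 mod 11. 7⁻¹ ≡ 8 (mod 11) since 7·8 = 56 ≡ 1, so λ ≡ 4.
  x = λ² - 2 - 9 = 16 - 11 ≡ 5; y = λ·(2 - 5) - 3 ≡ 7. → (5, 7)
4Q: (5, 7) + (9, 9). λ = (9 - 7)/(9 - 5) ≡ 2/4 mod 11. 4⁻¹ ≡ 3 (mod 11) since 4·3 = 12 ≡ 1, so λ ≡ 6.
  x = λ² - 5 - 9 = 36 - 14 ≡ 0; y = λ·(5 - 0) - 7 ≡ 1. → (0, 1)

(0, 1)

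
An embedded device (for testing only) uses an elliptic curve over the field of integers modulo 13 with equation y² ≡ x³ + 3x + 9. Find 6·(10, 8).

(10, 5)

Write P = (10, 8).
Repeated addition: build up to 6P.
2P: tangent at (10, 8): λ = (3·10² + 3)/(2·8) ≡ 4/3. 3⁻¹ ≡ 9 (mod 13) since 3·9 = 27 ≡ 1, so λ ≡ 4·9 ≡ 10.
  x = λ² - 10 - 10 = 100 - 20 ≡ 2; y = λ·(10 - 2) - 8 ≡ 7. → (2, 7)
3P: (2, 7) + (10, 8). λ = (8 - 7)/(10 - 2) ≡ 1/8 mod 13. 8⁻¹ ≡ 5 (mod 13) since 8·5 = 40 ≡ 1, so λ ≡ 5.
  x = λ² - 2 - 10 = 25 - 12 ≡ 0; y = λ·(2 - 0) - 7 ≡ 3. → (0, 3)
4P: (0, 3) + (10, 8). λ = (8 - 3)/(10 - 0) ≡ 5/10 mod 13. 10⁻¹ ≡ 4 (mod 13) since 10·4 = 40 ≡ 1, so λ ≡ 7.
  x = λ² - 0 - 10 = 49 - 10 ≡ 0; y = λ·(0 - 0) - 3 ≡ 10. → (0, 10)
5P: (0, 10) + (10, 8). λ = (8 - 10)/(10 - 0) ≡ 11/10 mod 13. 10⁻¹ ≡ 4 (mod 13), so λ ≡ 5.
  x = λ² - 0 - 10 = 25 - 10 ≡ 2; y = λ·(0 - 2) - 10 ≡ 6. → (2, 6)
6P: (2, 6) + (10, 8). λ = (8 - 6)/(10 - 2) ≡ 2/8 mod 13. 8⁻¹ ≡ 5 (mod 13) since 8·5 = 40 ≡ 1, so λ ≡ 10.
  x = λ² - 2 - 10 = 100 - 12 ≡ 10; y = λ·(2 - 10) - 6 ≡ 5. → (10, 5)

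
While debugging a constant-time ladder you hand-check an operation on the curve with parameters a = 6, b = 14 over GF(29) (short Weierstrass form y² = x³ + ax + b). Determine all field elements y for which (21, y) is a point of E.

11, 18

x³ + 6x + 14 = 9401 ≡ 5 (mod 29).
Square roots of 5 mod 29: 11 and 18 (since 11² = 121 ≡ 5).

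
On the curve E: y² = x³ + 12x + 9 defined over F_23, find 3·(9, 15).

(9, 8)

Write Q = (9, 15).
Repeated addition: build up to 3Q.
2Q: tangent at (9, 15): λ = (3·9² + 12)/(2·15) ≡ 2/7. 7⁻¹ ≡ 10 (mod 23), so λ ≡ 2·10 ≡ 20.
  x = λ² - 9 - 9 = 400 - 18 ≡ 14; y = λ·(9 - 14) - 15 ≡ 0. → (14, 0)
3Q: (14, 0) + (9, 15). λ = (15 - 0)/(9 - 14) ≡ 15/18 mod 23. 18⁻¹ ≡ 9 (mod 23) since 18·9 = 162 ≡ 1, so λ ≡ 20.
  x = λ² - 14 - 9 = 400 - 23 ≡ 9; y = λ·(14 - 9) - 0 ≡ 8. → (9, 8)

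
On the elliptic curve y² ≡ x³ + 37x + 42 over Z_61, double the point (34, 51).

(34, 10)

tangent at (34, 51): λ = (3·34² + 37)/(2·51) ≡ 28/41. 41⁻¹ ≡ 3 (mod 61), so λ ≡ 28·3 ≡ 23.
  x = λ² - 34 - 34 = 529 - 68 ≡ 34; y = λ·(34 - 34) - 51 ≡ 10. → (34, 10)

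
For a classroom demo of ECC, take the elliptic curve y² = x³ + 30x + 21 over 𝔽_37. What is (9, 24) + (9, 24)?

tangent at (9, 24): λ = (3·9² + 30)/(2·24) ≡ 14/11. 11⁻¹ ≡ 27 (mod 37), so λ ≡ 14·27 ≡ 8.
  x = λ² - 9 - 9 = 64 - 18 ≡ 9; y = λ·(9 - 9) - 24 ≡ 13. → (9, 13)

(9, 13)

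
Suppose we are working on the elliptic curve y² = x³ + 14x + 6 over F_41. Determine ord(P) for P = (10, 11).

7

2P: tangent at (10, 11): λ = (3·10² + 14)/(2·11) ≡ 27/22. 22⁻¹ ≡ 28 (mod 41) since 22·28 = 616 ≡ 1, so λ ≡ 27·28 ≡ 18.
  x = λ² - 10 - 10 = 324 - 20 ≡ 17; y = λ·(10 - 17) - 11 ≡ 27. → (17, 27)
3P: (17, 27) + (10, 11). λ = (11 - 27)/(10 - 17) ≡ 25/34 mod 41. 34⁻¹ ≡ 35 (mod 41) since 34·35 = 1190 ≡ 1, so λ ≡ 14.
  x = λ² - 17 - 10 = 196 - 27 ≡ 5; y = λ·(17 - 5) - 27 ≡ 18. → (5, 18)
4P: (5, 18) + (10, 11). λ = (11 - 18)/(10 - 5) ≡ 34/5 mod 41. 5⁻¹ ≡ 33 (mod 41) since 5·33 = 165 ≡ 1, so λ ≡ 15.
  x = λ² - 5 - 10 = 225 - 15 ≡ 5; y = λ·(5 - 5) - 18 ≡ 23. → (5, 23)
5P: (5, 23) + (10, 11). λ = (11 - 23)/(10 - 5) ≡ 29/5 mod 41. 5⁻¹ ≡ 33 (mod 41) since 5·33 = 165 ≡ 1, so λ ≡ 14.
  x = λ² - 5 - 10 = 196 - 15 ≡ 17; y = λ·(5 - 17) - 23 ≡ 14. → (17, 14)
6P: (17, 14) + (10, 11). λ = (11 - 14)/(10 - 17) ≡ 38/34 mod 41. 34⁻¹ ≡ 35 (mod 41), so λ ≡ 18.
  x = λ² - 17 - 10 = 324 - 27 ≡ 10; y = λ·(17 - 10) - 14 ≡ 30. → (10, 30)
7P: (10, 30) + (10, 11): same x and y₁ ≡ -y₂, so the sum is the point at infinity.
7P = the point at infinity, so the order is 7.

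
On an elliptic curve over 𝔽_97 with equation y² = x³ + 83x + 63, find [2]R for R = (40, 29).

tangent at (40, 29): λ = (3·40² + 83)/(2·29) ≡ 33/58. 58⁻¹ ≡ 92 (mod 97), so λ ≡ 33·92 ≡ 29.
  x = λ² - 40 - 40 = 841 - 80 ≡ 82; y = λ·(40 - 82) - 29 ≡ 14. → (82, 14)

(82, 14)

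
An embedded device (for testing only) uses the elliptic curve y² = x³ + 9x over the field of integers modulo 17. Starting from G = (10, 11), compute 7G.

Repeated addition: build up to 7G.
2G: tangent at (10, 11): λ = (3·10² + 9)/(2·11) ≡ 3/5. 5⁻¹ ≡ 7 (mod 17), so λ ≡ 3·7 ≡ 4.
  x = λ² - 10 - 10 = 16 - 20 ≡ 13; y = λ·(10 - 13) - 11 ≡ 11. → (13, 11)
3G: (13, 11) + (10, 11). λ = (11 - 11)/(10 - 13) ≡ 0/14 mod 17. 14⁻¹ ≡ 11 (mod 17), so λ ≡ 0.
  x = λ² - 13 - 10 = 0 - 23 ≡ 11; y = λ·(13 - 11) - 11 ≡ 6. → (11, 6)
4G: (11, 6) + (10, 11). λ = (11 - 6)/(10 - 11) ≡ 5/16 mod 17. 16⁻¹ ≡ 16 (mod 17) since 16·16 = 256 ≡ 1, so λ ≡ 12.
  x = λ² - 11 - 10 = 144 - 21 ≡ 4; y = λ·(11 - 4) - 6 ≡ 10. → (4, 10)
5G: (4, 10) + (10, 11). λ = (11 - 10)/(10 - 4) ≡ 1/6 mod 17. 6⁻¹ ≡ 3 (mod 17), so λ ≡ 3.
  x = λ² - 4 - 10 = 9 - 14 ≡ 12; y = λ·(4 - 12) - 10 ≡ 0. → (12, 0)
6G: (12, 0) + (10, 11). λ = (11 - 0)/(10 - 12) ≡ 11/15 mod 17. 15⁻¹ ≡ 8 (mod 17) since 15·8 = 120 ≡ 1, so λ ≡ 3.
  x = λ² - 12 - 10 = 9 - 22 ≡ 4; y = λ·(12 - 4) - 0 ≡ 7. → (4, 7)
7G: (4, 7) + (10, 11). λ = (11 - 7)/(10 - 4) ≡ 4/6 mod 17. 6⁻¹ ≡ 3 (mod 17), so λ ≡ 12.
  x = λ² - 4 - 10 = 144 - 14 ≡ 11; y = λ·(4 - 11) - 7 ≡ 11. → (11, 11)

(11, 11)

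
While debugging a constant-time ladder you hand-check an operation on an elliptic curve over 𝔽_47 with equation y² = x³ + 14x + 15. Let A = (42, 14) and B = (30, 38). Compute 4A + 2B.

(36, 9)

First 4A:
Double-and-add on 4 = (100)₂. Start with A = (42, 14) for the leading 1-bit.
double: tangent at (42, 14): λ = (3·42² + 14)/(2·14) ≡ 42/28. 28⁻¹ ≡ 42 (mod 47), so λ ≡ 42·42 ≡ 25.
  x = λ² - 42 - 42 = 625 - 84 ≡ 24; y = λ·(42 - 24) - 14 ≡ 13. → (24, 13)
double: tangent at (24, 13): λ = (3·24² + 14)/(2·13) ≡ 3/26. 26⁻¹ ≡ 38 (mod 47), so λ ≡ 3·38 ≡ 20.
  x = λ² - 24 - 24 = 400 - 48 ≡ 23; y = λ·(24 - 23) - 13 ≡ 7. → (23, 7)
4A = (23, 7).
Next 2B:
Repeated addition: build up to 2B.
2B: tangent at (30, 38): λ = (3·30² + 14)/(2·38) ≡ 35/29. 29⁻¹ ≡ 13 (mod 47), so λ ≡ 35·13 ≡ 32.
  x = λ² - 30 - 30 = 1024 - 60 ≡ 24; y = λ·(30 - 24) - 38 ≡ 13. → (24, 13)
2B = (24, 13).
Finally 4A + 2B:
(23, 7) + (24, 13). λ = (13 - 7)/(24 - 23) ≡ 6/1 mod 47. 1⁻¹ ≡ 1 (mod 47), so λ ≡ 6.
  x = λ² - 23 - 24 = 36 - 47 ≡ 36; y = λ·(23 - 36) - 7 ≡ 9. → (36, 9)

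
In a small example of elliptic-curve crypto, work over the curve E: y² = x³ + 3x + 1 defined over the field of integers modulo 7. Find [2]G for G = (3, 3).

(5, 1)

tangent at (3, 3): λ = (3·3² + 3)/(2·3) ≡ 2/6. 6⁻¹ ≡ 6 (mod 7), so λ ≡ 2·6 ≡ 5.
  x = λ² - 3 - 3 = 25 - 6 ≡ 5; y = λ·(3 - 5) - 3 ≡ 1. → (5, 1)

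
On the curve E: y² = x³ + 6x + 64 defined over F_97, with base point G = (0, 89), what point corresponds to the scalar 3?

Repeated addition: build up to 3G.
2G: tangent at (0, 89): λ = (3·0² + 6)/(2·89) ≡ 6/81. 81⁻¹ ≡ 6 (mod 97) since 81·6 = 486 ≡ 1, so λ ≡ 6·6 ≡ 36.
  x = λ² - 0 - 0 = 1296 - 0 ≡ 35; y = λ·(0 - 35) - 89 ≡ 9. → (35, 9)
3G: (35, 9) + (0, 89). λ = (89 - 9)/(0 - 35) ≡ 80/62 mod 97. 62⁻¹ ≡ 36 (mod 97), so λ ≡ 67.
  x = λ² - 35 - 0 = 4489 - 35 ≡ 89; y = λ·(35 - 89) - 9 ≡ 59. → (89, 59)

(89, 59)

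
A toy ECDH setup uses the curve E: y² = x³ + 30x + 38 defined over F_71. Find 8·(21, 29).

Write P = (21, 29).
Double-and-add on 8 = (1000)₂. Start with P = (21, 29) for the leading 1-bit.
double: tangent at (21, 29): λ = (3·21² + 30)/(2·29) ≡ 4/58. 58⁻¹ ≡ 60 (mod 71), so λ ≡ 4·60 ≡ 27.
  x = λ² - 21 - 21 = 729 - 42 ≡ 48; y = λ·(21 - 48) - 29 ≡ 23. → (48, 23)
double: tangent at (48, 23): λ = (3·48² + 30)/(2·23) ≡ 55/46. 46⁻¹ ≡ 17 (mod 71) since 46·17 = 782 ≡ 1, so λ ≡ 55·17 ≡ 12.
  x = λ² - 48 - 48 = 144 - 96 ≡ 48; y = λ·(48 - 48) - 23 ≡ 48. → (48, 48)
double: tangent at (48, 48): λ = (3·48² + 30)/(2·48) ≡ 55/25. 25⁻¹ ≡ 54 (mod 71), so λ ≡ 55·54 ≡ 59.
  x = λ² - 48 - 48 = 3481 - 96 ≡ 48; y = λ·(48 - 48) - 48 ≡ 23. → (48, 23)

(48, 23)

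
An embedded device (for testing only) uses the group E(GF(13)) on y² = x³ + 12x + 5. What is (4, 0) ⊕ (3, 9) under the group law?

(9, 6)

(4, 0) + (3, 9). λ = (9 - 0)/(3 - 4) ≡ 9/12 mod 13. 12⁻¹ ≡ 12 (mod 13), so λ ≡ 4.
  x = λ² - 4 - 3 = 16 - 7 ≡ 9; y = λ·(4 - 9) - 0 ≡ 6. → (9, 6)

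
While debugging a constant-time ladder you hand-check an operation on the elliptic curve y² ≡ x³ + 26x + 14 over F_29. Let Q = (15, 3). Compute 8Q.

(15, 26)

Repeated addition: build up to 8Q.
2Q: tangent at (15, 3): λ = (3·15² + 26)/(2·3) ≡ 5/6. 6⁻¹ ≡ 5 (mod 29), so λ ≡ 5·5 ≡ 25.
  x = λ² - 15 - 15 = 625 - 30 ≡ 15; y = λ·(15 - 15) - 3 ≡ 26. → (15, 26)
3Q: (15, 26) + (15, 3): same x and y₁ ≡ -y₂, so the sum is 𝒪.
4Q: 𝒪 + (15, 3) = (15, 3) (identity).
5Q: tangent at (15, 3): λ = (3·15² + 26)/(2·3) ≡ 5/6. 6⁻¹ ≡ 5 (mod 29), so λ ≡ 5·5 ≡ 25.
  x = λ² - 15 - 15 = 625 - 30 ≡ 15; y = λ·(15 - 15) - 3 ≡ 26. → (15, 26)
6Q: (15, 26) + (15, 3): same x and y₁ ≡ -y₂, so the sum is 𝒪.
7Q: 𝒪 + (15, 3) = (15, 3) (identity).
8Q: tangent at (15, 3): λ = (3·15² + 26)/(2·3) ≡ 5/6. 6⁻¹ ≡ 5 (mod 29) since 6·5 = 30 ≡ 1, so λ ≡ 5·5 ≡ 25.
  x = λ² - 15 - 15 = 625 - 30 ≡ 15; y = λ·(15 - 15) - 3 ≡ 26. → (15, 26)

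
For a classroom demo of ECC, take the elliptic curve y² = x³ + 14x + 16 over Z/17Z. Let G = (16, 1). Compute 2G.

(2, 16)

tangent at (16, 1): λ = (3·16² + 14)/(2·1) ≡ 0/2. 2⁻¹ ≡ 9 (mod 17), so λ ≡ 0·9 ≡ 0.
  x = λ² - 16 - 16 = 0 - 32 ≡ 2; y = λ·(16 - 2) - 1 ≡ 16. → (2, 16)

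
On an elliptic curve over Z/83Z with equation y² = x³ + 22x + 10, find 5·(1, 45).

(6, 21)

Write G = (1, 45).
Double-and-add on 5 = (101)₂. Start with G = (1, 45) for the leading 1-bit.
double: tangent at (1, 45): λ = (3·1² + 22)/(2·45) ≡ 25/7. 7⁻¹ ≡ 12 (mod 83) since 7·12 = 84 ≡ 1, so λ ≡ 25·12 ≡ 51.
  x = λ² - 1 - 1 = 2601 - 2 ≡ 26; y = λ·(1 - 26) - 45 ≡ 8. → (26, 8)
double: tangent at (26, 8): λ = (3·26² + 22)/(2·8) ≡ 58/16. 16⁻¹ ≡ 26 (mod 83), so λ ≡ 58·26 ≡ 14.
  x = λ² - 26 - 26 = 196 - 52 ≡ 61; y = λ·(26 - 61) - 8 ≡ 0. → (61, 0)
add G: (61, 0) + (1, 45). λ = (45 - 0)/(1 - 61) ≡ 45/23 mod 83. 23⁻¹ ≡ 65 (mod 83) since 23·65 = 1495 ≡ 1, so λ ≡ 20.
  x = λ² - 61 - 1 = 400 - 62 ≡ 6; y = λ·(61 - 6) - 0 ≡ 21. → (6, 21)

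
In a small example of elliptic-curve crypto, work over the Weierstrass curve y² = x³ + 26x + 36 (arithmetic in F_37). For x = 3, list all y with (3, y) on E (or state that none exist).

17, 20

x³ + 26x + 36 = 141 ≡ 30 (mod 37).
Square roots of 30 mod 37: 17 and 20 (since 17² = 289 ≡ 30).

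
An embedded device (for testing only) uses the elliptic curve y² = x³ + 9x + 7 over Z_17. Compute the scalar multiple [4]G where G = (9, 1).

Double-and-add on 4 = (100)₂. Start with G = (9, 1) for the leading 1-bit.
double: tangent at (9, 1): λ = (3·9² + 9)/(2·1) ≡ 14/2. 2⁻¹ ≡ 9 (mod 17) since 2·9 = 18 ≡ 1, so λ ≡ 14·9 ≡ 7.
  x = λ² - 9 - 9 = 49 - 18 ≡ 14; y = λ·(9 - 14) - 1 ≡ 15. → (14, 15)
double: tangent at (14, 15): λ = (3·14² + 9)/(2·15) ≡ 2/13. 13⁻¹ ≡ 4 (mod 17) since 13·4 = 52 ≡ 1, so λ ≡ 2·4 ≡ 8.
  x = λ² - 14 - 14 = 64 - 28 ≡ 2; y = λ·(14 - 2) - 15 ≡ 13. → (2, 13)

(2, 13)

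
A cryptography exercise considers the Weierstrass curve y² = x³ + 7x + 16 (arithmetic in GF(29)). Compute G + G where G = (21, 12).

(12, 1)

tangent at (21, 12): λ = (3·21² + 7)/(2·12) ≡ 25/24. 24⁻¹ ≡ 23 (mod 29) since 24·23 = 552 ≡ 1, so λ ≡ 25·23 ≡ 24.
  x = λ² - 21 - 21 = 576 - 42 ≡ 12; y = λ·(21 - 12) - 12 ≡ 1. → (12, 1)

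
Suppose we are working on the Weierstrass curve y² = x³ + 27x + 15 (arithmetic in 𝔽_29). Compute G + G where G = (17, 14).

(20, 0)

tangent at (17, 14): λ = (3·17² + 27)/(2·14) ≡ 24/28. 28⁻¹ ≡ 28 (mod 29) since 28·28 = 784 ≡ 1, so λ ≡ 24·28 ≡ 5.
  x = λ² - 17 - 17 = 25 - 34 ≡ 20; y = λ·(17 - 20) - 14 ≡ 0. → (20, 0)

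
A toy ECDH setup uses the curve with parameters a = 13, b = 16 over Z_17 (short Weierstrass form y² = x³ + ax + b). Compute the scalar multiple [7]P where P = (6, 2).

Double-and-add on 7 = (111)₂. Start with P = (6, 2) for the leading 1-bit.
double: tangent at (6, 2): λ = (3·6² + 13)/(2·2) ≡ 2/4. 4⁻¹ ≡ 13 (mod 17) since 4·13 = 52 ≡ 1, so λ ≡ 2·13 ≡ 9.
  x = λ² - 6 - 6 = 81 - 12 ≡ 1; y = λ·(6 - 1) - 2 ≡ 9. → (1, 9)
add P: (1, 9) + (6, 2). λ = (2 - 9)/(6 - 1) ≡ 10/5 mod 17. 5⁻¹ ≡ 7 (mod 17) since 5·7 = 35 ≡ 1, so λ ≡ 2.
  x = λ² - 1 - 6 = 4 - 7 ≡ 14; y = λ·(1 - 14) - 9 ≡ 16. → (14, 16)
double: tangent at (14, 16): λ = (3·14² + 13)/(2·16) ≡ 6/15. 15⁻¹ ≡ 8 (mod 17) since 15·8 = 120 ≡ 1, so λ ≡ 6·8 ≡ 14.
  x = λ² - 14 - 14 = 196 - 28 ≡ 15; y = λ·(14 - 15) - 16 ≡ 4. → (15, 4)
add P: (15, 4) + (6, 2). λ = (2 - 4)/(6 - 15) ≡ 15/8 mod 17. 8⁻¹ ≡ 15 (mod 17) since 8·15 = 120 ≡ 1, so λ ≡ 4.
  x = λ² - 15 - 6 = 16 - 21 ≡ 12; y = λ·(15 - 12) - 4 ≡ 8. → (12, 8)

(12, 8)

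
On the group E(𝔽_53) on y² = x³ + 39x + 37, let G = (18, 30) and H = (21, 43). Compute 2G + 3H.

(21, 10)

First 2G:
Repeated addition: build up to 2G.
2G: tangent at (18, 30): λ = (3·18² + 39)/(2·30) ≡ 4/7. 7⁻¹ ≡ 38 (mod 53), so λ ≡ 4·38 ≡ 46.
  x = λ² - 18 - 18 = 2116 - 36 ≡ 13; y = λ·(18 - 13) - 30 ≡ 41. → (13, 41)
2G = (13, 41).
Next 3H:
Repeated addition: build up to 3H.
2H: tangent at (21, 43): λ = (3·21² + 39)/(2·43) ≡ 37/33. 33⁻¹ ≡ 45 (mod 53) since 33·45 = 1485 ≡ 1, so λ ≡ 37·45 ≡ 22.
  x = λ² - 21 - 21 = 484 - 42 ≡ 18; y = λ·(21 - 18) - 43 ≡ 23. → (18, 23)
3H: (18, 23) + (21, 43). λ = (43 - 23)/(21 - 18) ≡ 20/3 mod 53. 3⁻¹ ≡ 18 (mod 53) since 3·18 = 54 ≡ 1, so λ ≡ 42.
  x = λ² - 18 - 21 = 1764 - 39 ≡ 29; y = λ·(18 - 29) - 23 ≡ 45. → (29, 45)
3H = (29, 45).
Finally 2G + 3H:
(13, 41) + (29, 45). λ = (45 - 41)/(29 - 13) ≡ 4/16 mod 53. 16⁻¹ ≡ 10 (mod 53) since 16·10 = 160 ≡ 1, so λ ≡ 40.
  x = λ² - 13 - 29 = 1600 - 42 ≡ 21; y = λ·(13 - 21) - 41 ≡ 10. → (21, 10)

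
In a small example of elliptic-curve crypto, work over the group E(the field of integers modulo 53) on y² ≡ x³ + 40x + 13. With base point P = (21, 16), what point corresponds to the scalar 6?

Double-and-add on 6 = (110)₂. Start with P = (21, 16) for the leading 1-bit.
double: tangent at (21, 16): λ = (3·21² + 40)/(2·16) ≡ 38/32. 32⁻¹ ≡ 5 (mod 53), so λ ≡ 38·5 ≡ 31.
  x = λ² - 21 - 21 = 961 - 42 ≡ 18; y = λ·(21 - 18) - 16 ≡ 24. → (18, 24)
add P: (18, 24) + (21, 16). λ = (16 - 24)/(21 - 18) ≡ 45/3 mod 53. 3⁻¹ ≡ 18 (mod 53) since 3·18 = 54 ≡ 1, so λ ≡ 15.
  x = λ² - 18 - 21 = 225 - 39 ≡ 27; y = λ·(18 - 27) - 24 ≡ 0. → (27, 0)
double: (27, 0) + (27, 0): same x and y₁ ≡ -y₂, so the sum is O.

O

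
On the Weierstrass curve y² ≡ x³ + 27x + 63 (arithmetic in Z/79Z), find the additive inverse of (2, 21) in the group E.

-(2, 21) = (2, -21 mod 79) = (2, 58).

(2, 58)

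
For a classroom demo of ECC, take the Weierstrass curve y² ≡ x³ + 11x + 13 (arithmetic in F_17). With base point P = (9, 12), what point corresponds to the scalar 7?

(4, 6)

Repeated addition: build up to 7P.
2P: tangent at (9, 12): λ = (3·9² + 11)/(2·12) ≡ 16/7. 7⁻¹ ≡ 5 (mod 17) since 7·5 = 35 ≡ 1, so λ ≡ 16·5 ≡ 12.
  x = λ² - 9 - 9 = 144 - 18 ≡ 7; y = λ·(9 - 7) - 12 ≡ 12. → (7, 12)
3P: (7, 12) + (9, 12). λ = (12 - 12)/(9 - 7) ≡ 0/2 mod 17. 2⁻¹ ≡ 9 (mod 17), so λ ≡ 0.
  x = λ² - 7 - 9 = 0 - 16 ≡ 1; y = λ·(7 - 1) - 12 ≡ 5. → (1, 5)
4P: (1, 5) + (9, 12). λ = (12 - 5)/(9 - 1) ≡ 7/8 mod 17. 8⁻¹ ≡ 15 (mod 17), so λ ≡ 3.
  x = λ² - 1 - 9 = 9 - 10 ≡ 16; y = λ·(1 - 16) - 5 ≡ 1. → (16, 1)
5P: (16, 1) + (9, 12). λ = (12 - 1)/(9 - 16) ≡ 11/10 mod 17. 10⁻¹ ≡ 12 (mod 17) since 10·12 = 120 ≡ 1, so λ ≡ 13.
  x = λ² - 16 - 9 = 169 - 25 ≡ 8; y = λ·(16 - 8) - 1 ≡ 1. → (8, 1)
6P: (8, 1) + (9, 12). λ = (12 - 1)/(9 - 8) ≡ 11/1 mod 17. 1⁻¹ ≡ 1 (mod 17), so λ ≡ 11.
  x = λ² - 8 - 9 = 121 - 17 ≡ 2; y = λ·(8 - 2) - 1 ≡ 14. → (2, 14)
7P: (2, 14) + (9, 12). λ = (12 - 14)/(9 - 2) ≡ 15/7 mod 17. 7⁻¹ ≡ 5 (mod 17), so λ ≡ 7.
  x = λ² - 2 - 9 = 49 - 11 ≡ 4; y = λ·(2 - 4) - 14 ≡ 6. → (4, 6)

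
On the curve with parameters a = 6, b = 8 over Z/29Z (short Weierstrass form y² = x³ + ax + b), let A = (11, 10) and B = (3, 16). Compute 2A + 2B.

First 2A:
Repeated addition: build up to 2A.
2A: tangent at (11, 10): λ = (3·11² + 6)/(2·10) ≡ 21/20. 20⁻¹ ≡ 16 (mod 29) since 20·16 = 320 ≡ 1, so λ ≡ 21·16 ≡ 17.
  x = λ² - 11 - 11 = 289 - 22 ≡ 6; y = λ·(11 - 6) - 10 ≡ 17. → (6, 17)
2A = (6, 17).
Next 2B:
Repeated addition: build up to 2B.
2B: tangent at (3, 16): λ = (3·3² + 6)/(2·16) ≡ 4/3. 3⁻¹ ≡ 10 (mod 29), so λ ≡ 4·10 ≡ 11.
  x = λ² - 3 - 3 = 121 - 6 ≡ 28; y = λ·(3 - 28) - 16 ≡ 28. → (28, 28)
2B = (28, 28).
Finally 2A + 2B:
(6, 17) + (28, 28). λ = (28 - 17)/(28 - 6) ≡ 11/22 mod 29. 22⁻¹ ≡ 4 (mod 29) since 22·4 = 88 ≡ 1, so λ ≡ 15.
  x = λ² - 6 - 28 = 225 - 34 ≡ 17; y = λ·(6 - 17) - 17 ≡ 21. → (17, 21)

(17, 21)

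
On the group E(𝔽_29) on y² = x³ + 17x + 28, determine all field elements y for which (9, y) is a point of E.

none

x³ + 17x + 28 = 910 ≡ 11 (mod 29).
11 is a non-residue mod 29; no y exists.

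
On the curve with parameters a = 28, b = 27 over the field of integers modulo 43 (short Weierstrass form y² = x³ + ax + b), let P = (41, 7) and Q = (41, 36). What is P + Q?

O

The two points share x = 41 and their y-coordinates satisfy 7 + 36 ≡ 0 (mod 43), so they are inverses. Their sum is O.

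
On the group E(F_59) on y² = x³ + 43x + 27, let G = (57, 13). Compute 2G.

tangent at (57, 13): λ = (3·57² + 43)/(2·13) ≡ 55/26. 26⁻¹ ≡ 25 (mod 59), so λ ≡ 55·25 ≡ 18.
  x = λ² - 57 - 57 = 324 - 114 ≡ 33; y = λ·(57 - 33) - 13 ≡ 6. → (33, 6)

(33, 6)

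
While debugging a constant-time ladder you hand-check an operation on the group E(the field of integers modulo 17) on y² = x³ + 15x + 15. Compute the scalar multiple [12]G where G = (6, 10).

Double-and-add on 12 = (1100)₂. Start with G = (6, 10) for the leading 1-bit.
double: tangent at (6, 10): λ = (3·6² + 15)/(2·10) ≡ 4/3. 3⁻¹ ≡ 6 (mod 17), so λ ≡ 4·6 ≡ 7.
  x = λ² - 6 - 6 = 49 - 12 ≡ 3; y = λ·(6 - 3) - 10 ≡ 11. → (3, 11)
add G: (3, 11) + (6, 10). λ = (10 - 11)/(6 - 3) ≡ 16/3 mod 17. 3⁻¹ ≡ 6 (mod 17), so λ ≡ 11.
  x = λ² - 3 - 6 = 121 - 9 ≡ 10; y = λ·(3 - 10) - 11 ≡ 14. → (10, 14)
double: tangent at (10, 14): λ = (3·10² + 15)/(2·14) ≡ 9/11. 11⁻¹ ≡ 14 (mod 17) since 11·14 = 154 ≡ 1, so λ ≡ 9·14 ≡ 7.
  x = λ² - 10 - 10 = 49 - 20 ≡ 12; y = λ·(10 - 12) - 14 ≡ 6. → (12, 6)
double: tangent at (12, 6): λ = (3·12² + 15)/(2·6) ≡ 5/12. 12⁻¹ ≡ 10 (mod 17), so λ ≡ 5·10 ≡ 16.
  x = λ² - 12 - 12 = 256 - 24 ≡ 11; y = λ·(12 - 11) - 6 ≡ 10. → (11, 10)

(11, 10)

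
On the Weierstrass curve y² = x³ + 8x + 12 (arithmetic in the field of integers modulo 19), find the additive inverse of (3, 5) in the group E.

(3, 14)

-(3, 5) = (3, -5 mod 19) = (3, 14).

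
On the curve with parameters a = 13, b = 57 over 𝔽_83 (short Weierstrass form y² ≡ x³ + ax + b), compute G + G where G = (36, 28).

tangent at (36, 28): λ = (3·36² + 13)/(2·28) ≡ 0/56. 56⁻¹ ≡ 43 (mod 83) since 56·43 = 2408 ≡ 1, so λ ≡ 0·43 ≡ 0.
  x = λ² - 36 - 36 = 0 - 72 ≡ 11; y = λ·(36 - 11) - 28 ≡ 55. → (11, 55)

(11, 55)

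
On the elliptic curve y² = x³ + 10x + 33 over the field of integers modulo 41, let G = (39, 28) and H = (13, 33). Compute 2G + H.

(12, 6)

First 2G:
Repeated addition: build up to 2G.
2G: tangent at (39, 28): λ = (3·39² + 10)/(2·28) ≡ 22/15. 15⁻¹ ≡ 11 (mod 41) since 15·11 = 165 ≡ 1, so λ ≡ 22·11 ≡ 37.
  x = λ² - 39 - 39 = 1369 - 78 ≡ 20; y = λ·(39 - 20) - 28 ≡ 19. → (20, 19)
2G = (20, 19).
Finally 2G + H:
(20, 19) + (13, 33). λ = (33 - 19)/(13 - 20) ≡ 14/34 mod 41. 34⁻¹ ≡ 35 (mod 41), so λ ≡ 39.
  x = λ² - 20 - 13 = 1521 - 33 ≡ 12; y = λ·(20 - 12) - 19 ≡ 6. → (12, 6)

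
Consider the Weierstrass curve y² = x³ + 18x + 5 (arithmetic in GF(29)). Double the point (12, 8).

tangent at (12, 8): λ = (3·12² + 18)/(2·8) ≡ 15/16. 16⁻¹ ≡ 20 (mod 29) since 16·20 = 320 ≡ 1, so λ ≡ 15·20 ≡ 10.
  x = λ² - 12 - 12 = 100 - 24 ≡ 18; y = λ·(12 - 18) - 8 ≡ 19. → (18, 19)

(18, 19)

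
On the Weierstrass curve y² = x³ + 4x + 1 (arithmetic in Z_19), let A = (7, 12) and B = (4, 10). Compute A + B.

(0, 18)

(7, 12) + (4, 10). λ = (10 - 12)/(4 - 7) ≡ 17/16 mod 19. 16⁻¹ ≡ 6 (mod 19), so λ ≡ 7.
  x = λ² - 7 - 4 = 49 - 11 ≡ 0; y = λ·(7 - 0) - 12 ≡ 18. → (0, 18)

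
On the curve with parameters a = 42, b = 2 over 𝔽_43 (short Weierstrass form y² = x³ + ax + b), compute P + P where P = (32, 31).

(36, 15)

tangent at (32, 31): λ = (3·32² + 42)/(2·31) ≡ 18/19. 19⁻¹ ≡ 34 (mod 43), so λ ≡ 18·34 ≡ 10.
  x = λ² - 32 - 32 = 100 - 64 ≡ 36; y = λ·(32 - 36) - 31 ≡ 15. → (36, 15)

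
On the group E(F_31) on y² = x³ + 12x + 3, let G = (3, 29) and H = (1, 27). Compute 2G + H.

(20, 20)

First 2G:
Repeated addition: build up to 2G.
2G: tangent at (3, 29): λ = (3·3² + 12)/(2·29) ≡ 8/27. 27⁻¹ ≡ 23 (mod 31) since 27·23 = 621 ≡ 1, so λ ≡ 8·23 ≡ 29.
  x = λ² - 3 - 3 = 841 - 6 ≡ 29; y = λ·(3 - 29) - 29 ≡ 23. → (29, 23)
2G = (29, 23).
Finally 2G + H:
(29, 23) + (1, 27). λ = (27 - 23)/(1 - 29) ≡ 4/3 mod 31. 3⁻¹ ≡ 21 (mod 31) since 3·21 = 63 ≡ 1, so λ ≡ 22.
  x = λ² - 29 - 1 = 484 - 30 ≡ 20; y = λ·(29 - 20) - 23 ≡ 20. → (20, 20)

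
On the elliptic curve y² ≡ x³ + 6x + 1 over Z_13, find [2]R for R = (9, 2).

tangent at (9, 2): λ = (3·9² + 6)/(2·2) ≡ 2/4. 4⁻¹ ≡ 10 (mod 13) since 4·10 = 40 ≡ 1, so λ ≡ 2·10 ≡ 7.
  x = λ² - 9 - 9 = 49 - 18 ≡ 5; y = λ·(9 - 5) - 2 ≡ 0. → (5, 0)

(5, 0)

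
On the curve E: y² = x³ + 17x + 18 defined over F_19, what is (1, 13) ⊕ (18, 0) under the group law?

(1, 13) + (18, 0). λ = (0 - 13)/(18 - 1) ≡ 6/17 mod 19. 17⁻¹ ≡ 9 (mod 19), so λ ≡ 16.
  x = λ² - 1 - 18 = 256 - 19 ≡ 9; y = λ·(1 - 9) - 13 ≡ 11. → (9, 11)

(9, 11)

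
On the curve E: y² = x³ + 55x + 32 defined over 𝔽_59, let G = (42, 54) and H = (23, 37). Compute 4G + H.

(11, 27)

First 4G:
Double-and-add on 4 = (100)₂. Start with G = (42, 54) for the leading 1-bit.
double: tangent at (42, 54): λ = (3·42² + 55)/(2·54) ≡ 37/49. 49⁻¹ ≡ 53 (mod 59), so λ ≡ 37·53 ≡ 14.
  x = λ² - 42 - 42 = 196 - 84 ≡ 53; y = λ·(42 - 53) - 54 ≡ 28. → (53, 28)
double: tangent at (53, 28): λ = (3·53² + 55)/(2·28) ≡ 45/56. 56⁻¹ ≡ 39 (mod 59) since 56·39 = 2184 ≡ 1, so λ ≡ 45·39 ≡ 44.
  x = λ² - 53 - 53 = 1936 - 106 ≡ 1; y = λ·(53 - 1) - 28 ≡ 18. → (1, 18)
4G = (1, 18).
Finally 4G + H:
(1, 18) + (23, 37). λ = (37 - 18)/(23 - 1) ≡ 19/22 mod 59. 22⁻¹ ≡ 51 (mod 59), so λ ≡ 25.
  x = λ² - 1 - 23 = 625 - 24 ≡ 11; y = λ·(1 - 11) - 18 ≡ 27. → (11, 27)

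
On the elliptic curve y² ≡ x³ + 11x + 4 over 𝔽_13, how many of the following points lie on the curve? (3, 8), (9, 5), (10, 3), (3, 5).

(3, 8): 8² ≡ 12, rhs ≡ 12 → on.
(9, 5): 5² ≡ 12, rhs ≡ 0 → off.
(10, 3): 3² ≡ 9, rhs ≡ 9 → on.
(3, 5): 5² ≡ 12, rhs ≡ 12 → on.

3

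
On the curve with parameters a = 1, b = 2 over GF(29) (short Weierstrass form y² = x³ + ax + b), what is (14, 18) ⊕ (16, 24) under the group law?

(8, 0)

(14, 18) + (16, 24). λ = (24 - 18)/(16 - 14) ≡ 6/2 mod 29. 2⁻¹ ≡ 15 (mod 29), so λ ≡ 3.
  x = λ² - 14 - 16 = 9 - 30 ≡ 8; y = λ·(14 - 8) - 18 ≡ 0. → (8, 0)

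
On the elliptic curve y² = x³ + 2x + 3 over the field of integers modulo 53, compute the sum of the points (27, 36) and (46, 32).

(42, 9)

(27, 36) + (46, 32). λ = (32 - 36)/(46 - 27) ≡ 49/19 mod 53. 19⁻¹ ≡ 14 (mod 53), so λ ≡ 50.
  x = λ² - 27 - 46 = 2500 - 73 ≡ 42; y = λ·(27 - 42) - 36 ≡ 9. → (42, 9)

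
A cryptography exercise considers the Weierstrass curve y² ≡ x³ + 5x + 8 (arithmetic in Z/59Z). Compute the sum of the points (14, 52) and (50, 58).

(36, 23)

(14, 52) + (50, 58). λ = (58 - 52)/(50 - 14) ≡ 6/36 mod 59. 36⁻¹ ≡ 41 (mod 59), so λ ≡ 10.
  x = λ² - 14 - 50 = 100 - 64 ≡ 36; y = λ·(14 - 36) - 52 ≡ 23. → (36, 23)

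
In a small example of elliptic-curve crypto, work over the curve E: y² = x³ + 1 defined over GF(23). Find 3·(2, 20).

(22, 0)

Write P = (2, 20).
Repeated addition: build up to 3P.
2P: tangent at (2, 20): λ = (3·2² + 0)/(2·20) ≡ 12/17. 17⁻¹ ≡ 19 (mod 23), so λ ≡ 12·19 ≡ 21.
  x = λ² - 2 - 2 = 441 - 4 ≡ 0; y = λ·(2 - 0) - 20 ≡ 22. → (0, 22)
3P: (0, 22) + (2, 20). λ = (20 - 22)/(2 - 0) ≡ 21/2 mod 23. 2⁻¹ ≡ 12 (mod 23) since 2·12 = 24 ≡ 1, so λ ≡ 22.
  x = λ² - 0 - 2 = 484 - 2 ≡ 22; y = λ·(0 - 22) - 22 ≡ 0. → (22, 0)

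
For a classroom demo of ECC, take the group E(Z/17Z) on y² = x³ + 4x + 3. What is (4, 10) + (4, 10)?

tangent at (4, 10): λ = (3·4² + 4)/(2·10) ≡ 1/3. 3⁻¹ ≡ 6 (mod 17), so λ ≡ 1·6 ≡ 6.
  x = λ² - 4 - 4 = 36 - 8 ≡ 11; y = λ·(4 - 11) - 10 ≡ 16. → (11, 16)

(11, 16)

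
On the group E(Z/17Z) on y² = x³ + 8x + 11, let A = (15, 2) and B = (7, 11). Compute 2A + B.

First 2A:
Repeated addition: build up to 2A.
2A: tangent at (15, 2): λ = (3·15² + 8)/(2·2) ≡ 3/4. 4⁻¹ ≡ 13 (mod 17) since 4·13 = 52 ≡ 1, so λ ≡ 3·13 ≡ 5.
  x = λ² - 15 - 15 = 25 - 30 ≡ 12; y = λ·(15 - 12) - 2 ≡ 13. → (12, 13)
2A = (12, 13).
Finally 2A + B:
(12, 13) + (7, 11). λ = (11 - 13)/(7 - 12) ≡ 15/12 mod 17. 12⁻¹ ≡ 10 (mod 17) since 12·10 = 120 ≡ 1, so λ ≡ 14.
  x = λ² - 12 - 7 = 196 - 19 ≡ 7; y = λ·(12 - 7) - 13 ≡ 6. → (7, 6)

(7, 6)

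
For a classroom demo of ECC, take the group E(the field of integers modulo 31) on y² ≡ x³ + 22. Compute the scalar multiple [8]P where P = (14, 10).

(13, 24)

Repeated addition: build up to 8P.
2P: tangent at (14, 10): λ = (3·14² + 0)/(2·10) ≡ 30/20. 20⁻¹ ≡ 14 (mod 31), so λ ≡ 30·14 ≡ 17.
  x = λ² - 14 - 14 = 289 - 28 ≡ 13; y = λ·(14 - 13) - 10 ≡ 7. → (13, 7)
3P: (13, 7) + (14, 10). λ = (10 - 7)/(14 - 13) ≡ 3/1 mod 31. 1⁻¹ ≡ 1 (mod 31), so λ ≡ 3.
  x = λ² - 13 - 14 = 9 - 27 ≡ 13; y = λ·(13 - 13) - 7 ≡ 24. → (13, 24)
4P: (13, 24) + (14, 10). λ = (10 - 24)/(14 - 13) ≡ 17/1 mod 31. 1⁻¹ ≡ 1 (mod 31), so λ ≡ 17.
  x = λ² - 13 - 14 = 289 - 27 ≡ 14; y = λ·(13 - 14) - 24 ≡ 21. → (14, 21)
5P: (14, 21) + (14, 10): same x and y₁ ≡ -y₂, so the sum is 𝒪.
6P: 𝒪 + (14, 10) = (14, 10) (identity).
7P: tangent at (14, 10): λ = (3·14² + 0)/(2·10) ≡ 30/20. 20⁻¹ ≡ 14 (mod 31) since 20·14 = 280 ≡ 1, so λ ≡ 30·14 ≡ 17.
  x = λ² - 14 - 14 = 289 - 28 ≡ 13; y = λ·(14 - 13) - 10 ≡ 7. → (13, 7)
8P: (13, 7) + (14, 10). λ = (10 - 7)/(14 - 13) ≡ 3/1 mod 31. 1⁻¹ ≡ 1 (mod 31) since 1·1 = 1 ≡ 1, so λ ≡ 3.
  x = λ² - 13 - 14 = 9 - 27 ≡ 13; y = λ·(13 - 13) - 7 ≡ 24. → (13, 24)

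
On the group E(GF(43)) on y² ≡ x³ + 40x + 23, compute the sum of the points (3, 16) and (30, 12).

(3, 16) + (30, 12). λ = (12 - 16)/(30 - 3) ≡ 39/27 mod 43. 27⁻¹ ≡ 8 (mod 43) since 27·8 = 216 ≡ 1, so λ ≡ 11.
  x = λ² - 3 - 30 = 121 - 33 ≡ 2; y = λ·(3 - 2) - 16 ≡ 38. → (2, 38)

(2, 38)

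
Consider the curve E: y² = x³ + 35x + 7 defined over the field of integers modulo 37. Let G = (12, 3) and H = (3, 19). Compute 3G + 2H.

O

First 3G:
Repeated addition: build up to 3G.
2G: tangent at (12, 3): λ = (3·12² + 35)/(2·3) ≡ 23/6. 6⁻¹ ≡ 31 (mod 37) since 6·31 = 186 ≡ 1, so λ ≡ 23·31 ≡ 10.
  x = λ² - 12 - 12 = 100 - 24 ≡ 2; y = λ·(12 - 2) - 3 ≡ 23. → (2, 23)
3G: (2, 23) + (12, 3). λ = (3 - 23)/(12 - 2) ≡ 17/10 mod 37. 10⁻¹ ≡ 26 (mod 37) since 10·26 = 260 ≡ 1, so λ ≡ 35.
  x = λ² - 2 - 12 = 1225 - 14 ≡ 27; y = λ·(2 - 27) - 23 ≡ 27. → (27, 27)
3G = (27, 27).
Next 2H:
Repeated addition: build up to 2H.
2H: tangent at (3, 19): λ = (3·3² + 35)/(2·19) ≡ 25/1. 1⁻¹ ≡ 1 (mod 37), so λ ≡ 25·1 ≡ 25.
  x = λ² - 3 - 3 = 625 - 6 ≡ 27; y = λ·(3 - 27) - 19 ≡ 10. → (27, 10)
2H = (27, 10).
Finally 3G + 2H:
(27, 27) + (27, 10): same x and y₁ ≡ -y₂, so the sum is O.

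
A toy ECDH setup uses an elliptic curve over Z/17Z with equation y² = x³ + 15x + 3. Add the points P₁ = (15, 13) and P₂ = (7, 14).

(15, 13) + (7, 14). λ = (14 - 13)/(7 - 15) ≡ 1/9 mod 17. 9⁻¹ ≡ 2 (mod 17) since 9·2 = 18 ≡ 1, so λ ≡ 2.
  x = λ² - 15 - 7 = 4 - 22 ≡ 16; y = λ·(15 - 16) - 13 ≡ 2. → (16, 2)

(16, 2)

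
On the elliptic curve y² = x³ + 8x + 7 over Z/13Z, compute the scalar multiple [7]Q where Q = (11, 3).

Double-and-add on 7 = (111)₂. Start with Q = (11, 3) for the leading 1-bit.
double: tangent at (11, 3): λ = (3·11² + 8)/(2·3) ≡ 7/6. 6⁻¹ ≡ 11 (mod 13) since 6·11 = 66 ≡ 1, so λ ≡ 7·11 ≡ 12.
  x = λ² - 11 - 11 = 144 - 22 ≡ 5; y = λ·(11 - 5) - 3 ≡ 4. → (5, 4)
add Q: (5, 4) + (11, 3). λ = (3 - 4)/(11 - 5) ≡ 12/6 mod 13. 6⁻¹ ≡ 11 (mod 13), so λ ≡ 2.
  x = λ² - 5 - 11 = 4 - 16 ≡ 1; y = λ·(5 - 1) - 4 ≡ 4. → (1, 4)
double: tangent at (1, 4): λ = (3·1² + 8)/(2·4) ≡ 11/8. 8⁻¹ ≡ 5 (mod 13), so λ ≡ 11·5 ≡ 3.
  x = λ² - 1 - 1 = 9 - 2 ≡ 7; y = λ·(1 - 7) - 4 ≡ 4. → (7, 4)
add Q: (7, 4) + (11, 3). λ = (3 - 4)/(11 - 7) ≡ 12/4 mod 13. 4⁻¹ ≡ 10 (mod 13), so λ ≡ 3.
  x = λ² - 7 - 11 = 9 - 18 ≡ 4; y = λ·(7 - 4) - 4 ≡ 5. → (4, 5)

(4, 5)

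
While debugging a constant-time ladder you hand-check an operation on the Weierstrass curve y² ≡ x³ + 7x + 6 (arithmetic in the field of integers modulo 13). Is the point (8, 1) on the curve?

y² = 1² ≡ 1; x³ + 7x + 6 = 574 ≡ 2 (mod 13). 1 ≠ 2.

no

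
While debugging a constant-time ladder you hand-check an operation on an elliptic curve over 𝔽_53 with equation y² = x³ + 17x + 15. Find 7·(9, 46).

Write G = (9, 46).
Double-and-add on 7 = (111)₂. Start with G = (9, 46) for the leading 1-bit.
double: tangent at (9, 46): λ = (3·9² + 17)/(2·46) ≡ 48/39. 39⁻¹ ≡ 34 (mod 53) since 39·34 = 1326 ≡ 1, so λ ≡ 48·34 ≡ 42.
  x = λ² - 9 - 9 = 1764 - 18 ≡ 50; y = λ·(9 - 50) - 46 ≡ 34. → (50, 34)
add G: (50, 34) + (9, 46). λ = (46 - 34)/(9 - 50) ≡ 12/12 mod 53. 12⁻¹ ≡ 31 (mod 53) since 12·31 = 372 ≡ 1, so λ ≡ 1.
  x = λ² - 50 - 9 = 1 - 59 ≡ 48; y = λ·(50 - 48) - 34 ≡ 21. → (48, 21)
double: tangent at (48, 21): λ = (3·48² + 17)/(2·21) ≡ 39/42. 42⁻¹ ≡ 24 (mod 53) since 42·24 = 1008 ≡ 1, so λ ≡ 39·24 ≡ 35.
  x = λ² - 48 - 48 = 1225 - 96 ≡ 16; y = λ·(48 - 16) - 21 ≡ 39. → (16, 39)
add G: (16, 39) + (9, 46). λ = (46 - 39)/(9 - 16) ≡ 7/46 mod 53. 46⁻¹ ≡ 15 (mod 53) since 46·15 = 690 ≡ 1, so λ ≡ 52.
  x = λ² - 16 - 9 = 2704 - 25 ≡ 29; y = λ·(16 - 29) - 39 ≡ 27. → (29, 27)

(29, 27)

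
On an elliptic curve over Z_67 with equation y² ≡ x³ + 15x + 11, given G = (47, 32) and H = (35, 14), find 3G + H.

First 3G:
Repeated addition: build up to 3G.
2G: tangent at (47, 32): λ = (3·47² + 15)/(2·32) ≡ 9/64. 64⁻¹ ≡ 22 (mod 67) since 64·22 = 1408 ≡ 1, so λ ≡ 9·22 ≡ 64.
  x = λ² - 47 - 47 = 4096 - 94 ≡ 49; y = λ·(47 - 49) - 32 ≡ 41. → (49, 41)
3G: (49, 41) + (47, 32). λ = (32 - 41)/(47 - 49) ≡ 58/65 mod 67. 65⁻¹ ≡ 33 (mod 67), so λ ≡ 38.
  x = λ² - 49 - 47 = 1444 - 96 ≡ 8; y = λ·(49 - 8) - 41 ≡ 43. → (8, 43)
3G = (8, 43).
Finally 3G + H:
(8, 43) + (35, 14). λ = (14 - 43)/(35 - 8) ≡ 38/27 mod 67. 27⁻¹ ≡ 5 (mod 67), so λ ≡ 56.
  x = λ² - 8 - 35 = 3136 - 43 ≡ 11; y = λ·(8 - 11) - 43 ≡ 57. → (11, 57)

(11, 57)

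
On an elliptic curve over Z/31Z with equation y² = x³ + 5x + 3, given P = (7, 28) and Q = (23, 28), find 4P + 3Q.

First 4P:
Repeated addition: build up to 4P.
2P: tangent at (7, 28): λ = (3·7² + 5)/(2·28) ≡ 28/25. 25⁻¹ ≡ 5 (mod 31), so λ ≡ 28·5 ≡ 16.
  x = λ² - 7 - 7 = 256 - 14 ≡ 25; y = λ·(7 - 25) - 28 ≡ 25. → (25, 25)
3P: (25, 25) + (7, 28). λ = (28 - 25)/(7 - 25) ≡ 3/13 mod 31. 13⁻¹ ≡ 12 (mod 31) since 13·12 = 156 ≡ 1, so λ ≡ 5.
  x = λ² - 25 - 7 = 25 - 32 ≡ 24; y = λ·(25 - 24) - 25 ≡ 11. → (24, 11)
4P: (24, 11) + (7, 28). λ = (28 - 11)/(7 - 24) ≡ 17/14 mod 31. 14⁻¹ ≡ 20 (mod 31), so λ ≡ 30.
  x = λ² - 24 - 7 = 900 - 31 ≡ 1; y = λ·(24 - 1) - 11 ≡ 28. → (1, 28)
4P = (1, 28).
Next 3Q:
Repeated addition: build up to 3Q.
2Q: tangent at (23, 28): λ = (3·23² + 5)/(2·28) ≡ 11/25. 25⁻¹ ≡ 5 (mod 31), so λ ≡ 11·5 ≡ 24.
  x = λ² - 23 - 23 = 576 - 46 ≡ 3; y = λ·(23 - 3) - 28 ≡ 18. → (3, 18)
3Q: (3, 18) + (23, 28). λ = (28 - 18)/(23 - 3) ≡ 10/20 mod 31. 20⁻¹ ≡ 14 (mod 31), so λ ≡ 16.
  x = λ² - 3 - 23 = 256 - 26 ≡ 13; y = λ·(3 - 13) - 18 ≡ 8. → (13, 8)
3Q = (13, 8).
Finally 4P + 3Q:
(1, 28) + (13, 8). λ = (8 - 28)/(13 - 1) ≡ 11/12 mod 31. 12⁻¹ ≡ 13 (mod 31), so λ ≡ 19.
  x = λ² - 1 - 13 = 361 - 14 ≡ 6; y = λ·(1 - 6) - 28 ≡ 1. → (6, 1)

(6, 1)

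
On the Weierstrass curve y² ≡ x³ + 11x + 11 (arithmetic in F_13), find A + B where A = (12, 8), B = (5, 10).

(12, 5)

(12, 8) + (5, 10). λ = (10 - 8)/(5 - 12) ≡ 2/6 mod 13. 6⁻¹ ≡ 11 (mod 13) since 6·11 = 66 ≡ 1, so λ ≡ 9.
  x = λ² - 12 - 5 = 81 - 17 ≡ 12; y = λ·(12 - 12) - 8 ≡ 5. → (12, 5)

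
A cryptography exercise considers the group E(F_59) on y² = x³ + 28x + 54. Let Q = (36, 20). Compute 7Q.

Repeated addition: build up to 7Q.
2Q: tangent at (36, 20): λ = (3·36² + 28)/(2·20) ≡ 22/40. 40⁻¹ ≡ 31 (mod 59) since 40·31 = 1240 ≡ 1, so λ ≡ 22·31 ≡ 33.
  x = λ² - 36 - 36 = 1089 - 72 ≡ 14; y = λ·(36 - 14) - 20 ≡ 57. → (14, 57)
3Q: (14, 57) + (36, 20). λ = (20 - 57)/(36 - 14) ≡ 22/22 mod 59. 22⁻¹ ≡ 51 (mod 59) since 22·51 = 1122 ≡ 1, so λ ≡ 1.
  x = λ² - 14 - 36 = 1 - 50 ≡ 10; y = λ·(14 - 10) - 57 ≡ 6. → (10, 6)
4Q: (10, 6) + (36, 20). λ = (20 - 6)/(36 - 10) ≡ 14/26 mod 59. 26⁻¹ ≡ 25 (mod 59) since 26·25 = 650 ≡ 1, so λ ≡ 55.
  x = λ² - 10 - 36 = 3025 - 46 ≡ 29; y = λ·(10 - 29) - 6 ≡ 11. → (29, 11)
5Q: (29, 11) + (36, 20). λ = (20 - 11)/(36 - 29) ≡ 9/7 mod 59. 7⁻¹ ≡ 17 (mod 59), so λ ≡ 35.
  x = λ² - 29 - 36 = 1225 - 65 ≡ 39; y = λ·(29 - 39) - 11 ≡ 52. → (39, 52)
6Q: (39, 52) + (36, 20). λ = (20 - 52)/(36 - 39) ≡ 27/56 mod 59. 56⁻¹ ≡ 39 (mod 59) since 56·39 = 2184 ≡ 1, so λ ≡ 50.
  x = λ² - 39 - 36 = 2500 - 75 ≡ 6; y = λ·(39 - 6) - 52 ≡ 5. → (6, 5)
7Q: (6, 5) + (36, 20). λ = (20 - 5)/(36 - 6) ≡ 15/30 mod 59. 30⁻¹ ≡ 2 (mod 59) since 30·2 = 60 ≡ 1, so λ ≡ 30.
  x = λ² - 6 - 36 = 900 - 42 ≡ 32; y = λ·(6 - 32) - 5 ≡ 41. → (32, 41)

(32, 41)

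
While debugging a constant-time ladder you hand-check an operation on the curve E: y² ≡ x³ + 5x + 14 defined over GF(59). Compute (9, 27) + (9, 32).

O

The two points share x = 9 and their y-coordinates satisfy 27 + 32 ≡ 0 (mod 59), so they are inverses. Their sum is ∞.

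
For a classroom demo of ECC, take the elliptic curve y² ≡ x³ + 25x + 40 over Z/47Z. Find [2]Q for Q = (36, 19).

tangent at (36, 19): λ = (3·36² + 25)/(2·19) ≡ 12/38. 38⁻¹ ≡ 26 (mod 47) since 38·26 = 988 ≡ 1, so λ ≡ 12·26 ≡ 30.
  x = λ² - 36 - 36 = 900 - 72 ≡ 29; y = λ·(36 - 29) - 19 ≡ 3. → (29, 3)

(29, 3)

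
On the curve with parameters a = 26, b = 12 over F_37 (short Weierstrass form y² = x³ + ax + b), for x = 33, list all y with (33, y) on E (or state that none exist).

none

x³ + 26x + 12 = 36807 ≡ 29 (mod 37).
29 is a non-residue mod 37; no y exists.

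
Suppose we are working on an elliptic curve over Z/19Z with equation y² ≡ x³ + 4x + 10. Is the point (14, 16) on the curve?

no

y² = 16² ≡ 9; x³ + 4x + 10 = 2810 ≡ 17 (mod 19). 9 ≠ 17.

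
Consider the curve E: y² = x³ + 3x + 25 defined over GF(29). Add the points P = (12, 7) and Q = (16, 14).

(24, 1)

(12, 7) + (16, 14). λ = (14 - 7)/(16 - 12) ≡ 7/4 mod 29. 4⁻¹ ≡ 22 (mod 29) since 4·22 = 88 ≡ 1, so λ ≡ 9.
  x = λ² - 12 - 16 = 81 - 28 ≡ 24; y = λ·(12 - 24) - 7 ≡ 1. → (24, 1)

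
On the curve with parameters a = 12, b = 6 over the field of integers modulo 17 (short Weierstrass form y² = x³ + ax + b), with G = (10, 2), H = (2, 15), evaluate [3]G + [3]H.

(10, 15)

First 3G:
Repeated addition: build up to 3G.
2G: tangent at (10, 2): λ = (3·10² + 12)/(2·2) ≡ 6/4. 4⁻¹ ≡ 13 (mod 17) since 4·13 = 52 ≡ 1, so λ ≡ 6·13 ≡ 10.
  x = λ² - 10 - 10 = 100 - 20 ≡ 12; y = λ·(10 - 12) - 2 ≡ 12. → (12, 12)
3G: (12, 12) + (10, 2). λ = (2 - 12)/(10 - 12) ≡ 7/15 mod 17. 15⁻¹ ≡ 8 (mod 17) since 15·8 = 120 ≡ 1, so λ ≡ 5.
  x = λ² - 12 - 10 = 25 - 22 ≡ 3; y = λ·(12 - 3) - 12 ≡ 16. → (3, 16)
3G = (3, 16).
Next 3H:
Repeated addition: build up to 3H.
2H: tangent at (2, 15): λ = (3·2² + 12)/(2·15) ≡ 7/13. 13⁻¹ ≡ 4 (mod 17), so λ ≡ 7·4 ≡ 11.
  x = λ² - 2 - 2 = 121 - 4 ≡ 15; y = λ·(2 - 15) - 15 ≡ 12. → (15, 12)
3H: (15, 12) + (2, 15). λ = (15 - 12)/(2 - 15) ≡ 3/4 mod 17. 4⁻¹ ≡ 13 (mod 17) since 4·13 = 52 ≡ 1, so λ ≡ 5.
  x = λ² - 15 - 2 = 25 - 17 ≡ 8; y = λ·(15 - 8) - 12 ≡ 6. → (8, 6)
3H = (8, 6).
Finally 3G + 3H:
(3, 16) + (8, 6). λ = (6 - 16)/(8 - 3) ≡ 7/5 mod 17. 5⁻¹ ≡ 7 (mod 17), so λ ≡ 15.
  x = λ² - 3 - 8 = 225 - 11 ≡ 10; y = λ·(3 - 10) - 16 ≡ 15. → (10, 15)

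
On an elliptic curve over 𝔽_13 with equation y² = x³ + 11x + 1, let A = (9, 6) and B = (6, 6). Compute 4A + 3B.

First 4A:
Double-and-add on 4 = (100)₂. Start with A = (9, 6) for the leading 1-bit.
double: tangent at (9, 6): λ = (3·9² + 11)/(2·6) ≡ 7/12. 12⁻¹ ≡ 12 (mod 13), so λ ≡ 7·12 ≡ 6.
  x = λ² - 9 - 9 = 36 - 18 ≡ 5; y = λ·(9 - 5) - 6 ≡ 5. → (5, 5)
double: tangent at (5, 5): λ = (3·5² + 11)/(2·5) ≡ 8/10. 10⁻¹ ≡ 4 (mod 13), so λ ≡ 8·4 ≡ 6.
  x = λ² - 5 - 5 = 36 - 10 ≡ 0; y = λ·(5 - 0) - 5 ≡ 12. → (0, 12)
4A = (0, 12).
Next 3B:
Repeated addition: build up to 3B.
2B: tangent at (6, 6): λ = (3·6² + 11)/(2·6) ≡ 2/12. 12⁻¹ ≡ 12 (mod 13) since 12·12 = 144 ≡ 1, so λ ≡ 2·12 ≡ 11.
  x = λ² - 6 - 6 = 121 - 12 ≡ 5; y = λ·(6 - 5) - 6 ≡ 5. → (5, 5)
3B: (5, 5) + (6, 6). λ = (6 - 5)/(6 - 5) ≡ 1/1 mod 13. 1⁻¹ ≡ 1 (mod 13), so λ ≡ 1.
  x = λ² - 5 - 6 = 1 - 11 ≡ 3; y = λ·(5 - 3) - 5 ≡ 10. → (3, 10)
3B = (3, 10).
Finally 4A + 3B:
(0, 12) + (3, 10). λ = (10 - 12)/(3 - 0) ≡ 11/3 mod 13. 3⁻¹ ≡ 9 (mod 13) since 3·9 = 27 ≡ 1, so λ ≡ 8.
  x = λ² - 0 - 3 = 64 - 3 ≡ 9; y = λ·(0 - 9) - 12 ≡ 7. → (9, 7)

(9, 7)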